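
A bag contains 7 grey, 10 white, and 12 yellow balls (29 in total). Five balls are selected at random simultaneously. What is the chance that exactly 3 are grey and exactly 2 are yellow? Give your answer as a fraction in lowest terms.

Unordered draws without replacement: count favorable combinations over C(29,5).
Favorable = C(7,3) · C(10,0) · C(12,2) = 2310; total = C(29,5) = 118755.
P = 2310/118755 = 22/1131 ≈ 0.0195.

22/1131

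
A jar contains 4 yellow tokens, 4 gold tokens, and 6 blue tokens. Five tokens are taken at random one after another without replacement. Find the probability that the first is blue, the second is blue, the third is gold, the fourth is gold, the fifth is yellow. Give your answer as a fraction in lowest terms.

6/1001

Multiply the conditional probability of each draw in order, without replacement, so each draw removes one from its color and from the total.
P = (6/14) · (5/13) · (4/12) · (3/11) · (4/10) = 6/1001 ≈ 0.0060.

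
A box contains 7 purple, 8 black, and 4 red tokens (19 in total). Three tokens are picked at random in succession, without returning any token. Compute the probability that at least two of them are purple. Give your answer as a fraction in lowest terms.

287/969

Sum the hypergeometric tail for j = 2,…,3 purple tokens.
Favorable = C(7,2)·C(12,1) + C(7,3)·C(12,0) = 287; total = C(19,3) = 969.
P = 287/969 = 287/969 ≈ 0.2962.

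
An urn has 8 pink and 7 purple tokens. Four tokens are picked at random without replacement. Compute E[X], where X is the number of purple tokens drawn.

28/15

By linearity of expectation, E[X] = Σ P(draw i is purple); by symmetry each draw (even without replacement) has P(purple) = 7/15.
E[X] = 4 · 7/15 = 28/15 ≈ 1.8667.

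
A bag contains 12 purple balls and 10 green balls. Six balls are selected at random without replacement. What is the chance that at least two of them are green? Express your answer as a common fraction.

Sum the hypergeometric tail for j = 2,…,6 green balls.
Favorable = C(10,2)·C(12,4) + C(10,3)·C(12,3) + C(10,4)·C(12,2) + C(10,5)·C(12,1) + C(10,6)·C(12,0) = 65769; total = C(22,6) = 74613.
P = 65769/74613 = 1993/2261 ≈ 0.8815.

1993/2261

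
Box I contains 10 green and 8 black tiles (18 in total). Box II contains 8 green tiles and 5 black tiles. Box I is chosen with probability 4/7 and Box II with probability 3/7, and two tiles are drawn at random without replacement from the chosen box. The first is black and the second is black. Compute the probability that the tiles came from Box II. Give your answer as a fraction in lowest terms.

P(E | Box I) = 28/153; P(E | Box II) = 5/39.
P(E) = 4/7·28/153 + 3/7·5/39 = 2221/13923.
By Bayes' rule, P(Box II | E) = 5/91 / 2221/13923 = 765/2221 ≈ 0.3444.

765/2221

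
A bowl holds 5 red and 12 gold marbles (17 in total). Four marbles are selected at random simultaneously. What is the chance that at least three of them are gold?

Sum the hypergeometric tail for j = 3,…,4 gold marbles.
Favorable = C(12,3)·C(5,1) + C(12,4)·C(5,0) = 1595; total = C(17,4) = 2380.
P = 1595/2380 = 319/476 ≈ 0.6702.

319/476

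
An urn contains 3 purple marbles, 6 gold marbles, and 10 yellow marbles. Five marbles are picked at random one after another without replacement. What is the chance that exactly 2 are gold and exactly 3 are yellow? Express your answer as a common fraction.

50/323

Unordered draws without replacement: count favorable combinations over C(19,5).
Favorable = C(3,0) · C(6,2) · C(10,3) = 1800; total = C(19,5) = 11628.
P = 1800/11628 = 50/323 ≈ 0.1548.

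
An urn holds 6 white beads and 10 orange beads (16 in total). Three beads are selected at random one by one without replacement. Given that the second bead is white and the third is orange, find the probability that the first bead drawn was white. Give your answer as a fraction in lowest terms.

5/14

P(first=white and the second bead is white and the third is orange) = (6/16)·(5/15)·(10/14) = 5/56.
P(E) = Σ over first color = 5/56 + 9/56 = 1/4.
By Bayes, P(first=white | E) = 5/56 / 1/4 = 5/14 ≈ 0.3571.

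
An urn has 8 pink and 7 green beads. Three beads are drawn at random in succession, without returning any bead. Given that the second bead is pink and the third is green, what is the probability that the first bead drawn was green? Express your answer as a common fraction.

6/13

P(first=green and the second bead is pink and the third is green) = (7/15)·(8/14)·(6/13) = 8/65.
P(E) = Σ over first color = 28/195 + 8/65 = 4/15.
By Bayes, P(first=green | E) = 8/65 / 4/15 = 6/13 ≈ 0.4615.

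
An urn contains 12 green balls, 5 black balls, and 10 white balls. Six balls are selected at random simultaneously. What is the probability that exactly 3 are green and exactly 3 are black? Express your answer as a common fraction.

Unordered draws without replacement: count favorable combinations over C(27,6).
Favorable = C(12,3) · C(5,3) · C(10,0) = 2200; total = C(27,6) = 296010.
P = 2200/296010 = 20/2691 ≈ 0.0074.

20/2691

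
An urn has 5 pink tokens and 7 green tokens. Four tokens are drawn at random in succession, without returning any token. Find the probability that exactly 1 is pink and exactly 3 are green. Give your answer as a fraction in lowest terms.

35/99

Unordered draws without replacement: count favorable combinations over C(12,4).
Favorable = C(5,1) · C(7,3) = 175; total = C(12,4) = 495.
P = 175/495 = 35/99 ≈ 0.3535.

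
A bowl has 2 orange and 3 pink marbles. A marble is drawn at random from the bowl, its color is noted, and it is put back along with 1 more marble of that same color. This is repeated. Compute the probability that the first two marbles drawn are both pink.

After a pink draw the bowl holds 4 pink out of 6.
P = (3/5)·(4/6) = 2/5 ≈ 0.4000.

2/5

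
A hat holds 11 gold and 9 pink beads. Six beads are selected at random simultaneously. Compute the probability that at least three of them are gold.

Sum the hypergeometric tail for j = 3,…,6 gold beads.
Favorable = C(11,3)·C(9,3) + C(11,4)·C(9,2) + C(11,5)·C(9,1) + C(11,6)·C(9,0) = 30360; total = C(20,6) = 38760.
P = 30360/38760 = 253/323 ≈ 0.7833.

253/323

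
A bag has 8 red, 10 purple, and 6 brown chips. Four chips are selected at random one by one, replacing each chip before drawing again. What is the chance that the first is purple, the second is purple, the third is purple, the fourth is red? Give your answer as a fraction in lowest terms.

Multiply the conditional probability of each draw in order, with replacement (the composition resets each draw).
P = (10/24) · (10/24) · (10/24) · (8/24) = 125/5184 ≈ 0.0241.

125/5184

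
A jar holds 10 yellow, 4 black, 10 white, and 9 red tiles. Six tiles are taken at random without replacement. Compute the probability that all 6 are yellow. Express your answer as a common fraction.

15/79112

Unordered draws without replacement: count favorable combinations over C(33,6).
Favorable = C(10,6) · C(4,0) · C(10,0) · C(9,0) = 210; total = C(33,6) = 1107568.
P = 210/1107568 = 15/79112 ≈ 0.0002.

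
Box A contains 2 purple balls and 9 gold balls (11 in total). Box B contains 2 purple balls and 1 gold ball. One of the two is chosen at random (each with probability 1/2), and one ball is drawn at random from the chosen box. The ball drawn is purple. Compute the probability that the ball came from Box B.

P(purple | Box A) = 2/11; P(purple | Box B) = 2/3.
P(purple) = 1/2·2/11 + 1/2·2/3 = 14/33.
By Bayes' rule, P(Box B | purple) = 1/3 / 14/33 = 11/14 ≈ 0.7857.

11/14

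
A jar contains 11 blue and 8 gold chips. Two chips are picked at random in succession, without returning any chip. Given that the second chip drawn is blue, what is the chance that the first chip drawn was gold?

P(first=gold and the second chip drawn is blue) = (8/19)·(11/18) = 44/171.
P(the second chip drawn is blue) = Σ over first color = 55/171 + 44/171 = 11/19.
By Bayes, P(first=gold | the second chip drawn is blue) = 44/171 / 11/19 = 4/9 ≈ 0.4444.

4/9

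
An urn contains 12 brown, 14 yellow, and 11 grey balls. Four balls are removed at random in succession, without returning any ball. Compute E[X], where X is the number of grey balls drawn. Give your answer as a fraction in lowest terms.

By linearity of expectation, E[X] = Σ P(draw i is grey); by symmetry each draw (even without replacement) has P(grey) = 11/37.
E[X] = 4 · 11/37 = 44/37 ≈ 1.1892.

44/37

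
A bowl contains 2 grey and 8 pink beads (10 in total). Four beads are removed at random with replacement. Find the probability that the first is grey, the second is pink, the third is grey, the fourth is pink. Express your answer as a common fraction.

16/625

Multiply the conditional probability of each draw in order, with replacement (the composition resets each draw).
P = (2/10) · (8/10) · (2/10) · (8/10) = 16/625 ≈ 0.0256.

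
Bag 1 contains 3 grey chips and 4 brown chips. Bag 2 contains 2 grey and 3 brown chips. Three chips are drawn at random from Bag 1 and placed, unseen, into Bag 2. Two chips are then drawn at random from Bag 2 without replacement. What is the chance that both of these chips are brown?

Condition on how many of the transferred chips are brown (from Bag 1: 4 brown of 7; then Bag 2 has 8 total).
  0 brown: C(4,0)C(3,3)/C(7,3) = 1/35; then P = C(3,2)/C(8,2) = 3/28
  1 brown: C(4,1)C(3,2)/C(7,3) = 12/35; then P = C(4,2)/C(8,2) = 3/14
  2 brown: C(4,2)C(3,1)/C(7,3) = 18/35; then P = C(5,2)/C(8,2) = 5/14
  3 brown: C(4,3)C(3,0)/C(7,3) = 4/35; then P = C(6,2)/C(8,2) = 15/28
P(both brown) = 9/28 ≈ 0.3214.

9/28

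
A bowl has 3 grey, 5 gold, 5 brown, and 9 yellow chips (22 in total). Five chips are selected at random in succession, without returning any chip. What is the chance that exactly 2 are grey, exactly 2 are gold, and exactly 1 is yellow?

15/1463

Unordered draws without replacement: count favorable combinations over C(22,5).
Favorable = C(3,2) · C(5,2) · C(5,0) · C(9,1) = 270; total = C(22,5) = 26334.
P = 270/26334 = 15/1463 ≈ 0.0103.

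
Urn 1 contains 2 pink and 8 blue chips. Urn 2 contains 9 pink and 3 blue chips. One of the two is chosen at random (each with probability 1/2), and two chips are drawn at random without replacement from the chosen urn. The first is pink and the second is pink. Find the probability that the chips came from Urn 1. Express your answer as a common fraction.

11/281

P(E | Urn 1) = 1/45; P(E | Urn 2) = 6/11.
P(E) = 1/2·1/45 + 1/2·6/11 = 281/990.
By Bayes' rule, P(Urn 1 | E) = 1/90 / 281/990 = 11/281 ≈ 0.0391.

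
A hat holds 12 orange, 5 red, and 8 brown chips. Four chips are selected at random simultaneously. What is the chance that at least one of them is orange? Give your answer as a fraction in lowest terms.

217/230

Use the complement: P(at least one orange) = 1 − P(no orange).
P(none) = C(13,4)/C(25,4) = 715/12650.
So P = 1 − 715/12650 = 217/230 ≈ 0.9435.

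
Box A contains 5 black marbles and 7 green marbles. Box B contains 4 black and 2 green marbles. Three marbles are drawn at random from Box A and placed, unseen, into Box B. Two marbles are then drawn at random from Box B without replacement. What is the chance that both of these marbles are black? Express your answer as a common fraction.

Condition on how many of the transferred marbles are black (from Box A: 5 black of 12; then Box B has 9 total).
  0 black: C(5,0)C(7,3)/C(12,3) = 7/44; then P = C(4,2)/C(9,2) = 1/6
  1 black: C(5,1)C(7,2)/C(12,3) = 21/44; then P = C(5,2)/C(9,2) = 5/18
  2 black: C(5,2)C(7,1)/C(12,3) = 7/22; then P = C(6,2)/C(9,2) = 5/12
  3 black: C(5,3)C(7,0)/C(12,3) = 1/22; then P = C(7,2)/C(9,2) = 7/12
P(both black) = 7/22 ≈ 0.3182.

7/22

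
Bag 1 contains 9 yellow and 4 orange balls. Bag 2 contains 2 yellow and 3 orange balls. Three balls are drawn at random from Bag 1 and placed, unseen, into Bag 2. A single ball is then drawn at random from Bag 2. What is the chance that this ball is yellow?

53/104

Condition on how many of the transferred balls are yellow (from Bag 1: 9 yellow of 13; then Bag 2 has 8 total).
  0 yellow: C(9,0)C(4,3)/C(13,3) = 2/143; then P = 2/8
  1 yellow: C(9,1)C(4,2)/C(13,3) = 27/143; then P = 3/8
  2 yellow: C(9,2)C(4,1)/C(13,3) = 72/143; then P = 4/8
  3 yellow: C(9,3)C(4,0)/C(13,3) = 42/143; then P = 5/8
P(yellow from Bag 2) = 53/104 ≈ 0.5096.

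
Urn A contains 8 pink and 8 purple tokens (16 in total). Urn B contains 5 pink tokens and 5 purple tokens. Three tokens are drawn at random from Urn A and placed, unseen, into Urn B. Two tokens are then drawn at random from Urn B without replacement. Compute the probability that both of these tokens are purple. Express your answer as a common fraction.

7/30

Condition on how many of the transferred tokens are purple (from Urn A: 8 purple of 16; then Urn B has 13 total).
  0 purple: C(8,0)C(8,3)/C(16,3) = 1/10; then P = C(5,2)/C(13,2) = 5/39
  1 purple: C(8,1)C(8,2)/C(16,3) = 2/5; then P = C(6,2)/C(13,2) = 5/26
  2 purple: C(8,2)C(8,1)/C(16,3) = 2/5; then P = C(7,2)/C(13,2) = 7/26
  3 purple: C(8,3)C(8,0)/C(16,3) = 1/10; then P = C(8,2)/C(13,2) = 14/39
P(both purple) = 7/30 ≈ 0.2333.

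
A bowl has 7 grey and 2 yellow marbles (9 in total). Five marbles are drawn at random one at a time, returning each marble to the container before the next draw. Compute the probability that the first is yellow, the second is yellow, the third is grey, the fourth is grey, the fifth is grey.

1372/59049

Multiply the conditional probability of each draw in order, with replacement (the composition resets each draw).
P = (2/9) · (2/9) · (7/9) · (7/9) · (7/9) = 1372/59049 ≈ 0.0232.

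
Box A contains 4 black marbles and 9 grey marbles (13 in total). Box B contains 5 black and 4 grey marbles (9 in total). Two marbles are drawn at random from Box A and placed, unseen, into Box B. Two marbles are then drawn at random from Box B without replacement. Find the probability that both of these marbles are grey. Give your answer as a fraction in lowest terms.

12/55

Condition on how many of the transferred marbles are grey (from Box A: 9 grey of 13; then Box B has 11 total).
  0 grey: C(9,0)C(4,2)/C(13,2) = 1/13; then P = C(4,2)/C(11,2) = 6/55
  1 grey: C(9,1)C(4,1)/C(13,2) = 6/13; then P = C(5,2)/C(11,2) = 2/11
  2 grey: C(9,2)C(4,0)/C(13,2) = 6/13; then P = C(6,2)/C(11,2) = 3/11
P(both grey) = 12/55 ≈ 0.2182.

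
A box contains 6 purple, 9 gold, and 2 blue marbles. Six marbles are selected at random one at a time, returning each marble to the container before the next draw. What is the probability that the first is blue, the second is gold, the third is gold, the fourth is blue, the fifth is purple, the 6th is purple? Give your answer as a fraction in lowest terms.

11664/24137569

Multiply the conditional probability of each draw in order, with replacement (the composition resets each draw).
P = (2/17) · (9/17) · (9/17) · (2/17) · (6/17) · (6/17) = 11664/24137569 ≈ 0.0005.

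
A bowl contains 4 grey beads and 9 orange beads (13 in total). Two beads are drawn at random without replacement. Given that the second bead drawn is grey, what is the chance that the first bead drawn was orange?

3/4

P(first=orange and the second bead drawn is grey) = (9/13)·(4/12) = 3/13.
P(the second bead drawn is grey) = Σ over first color = 1/13 + 3/13 = 4/13.
By Bayes, P(first=orange | the second bead drawn is grey) = 3/13 / 4/13 = 3/4 ≈ 0.7500.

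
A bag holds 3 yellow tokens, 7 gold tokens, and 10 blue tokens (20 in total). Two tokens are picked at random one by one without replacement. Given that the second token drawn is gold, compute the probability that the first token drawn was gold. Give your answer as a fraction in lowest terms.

6/19

P(first=gold and the second token drawn is gold) = (7/20)·(6/19) = 21/190.
P(the second token drawn is gold) = Σ over first color = 21/380 + 21/190 + 7/38 = 7/20.
By Bayes, P(first=gold | the second token drawn is gold) = 21/190 / 7/20 = 6/19 ≈ 0.3158.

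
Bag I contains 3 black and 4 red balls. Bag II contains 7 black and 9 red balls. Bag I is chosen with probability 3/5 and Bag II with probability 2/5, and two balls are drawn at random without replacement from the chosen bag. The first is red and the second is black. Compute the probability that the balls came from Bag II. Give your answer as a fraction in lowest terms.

P(E | Bag I) = 2/7; P(E | Bag II) = 21/80.
P(E) = 3/5·2/7 + 2/5·21/80 = 387/1400.
By Bayes' rule, P(Bag II | E) = 21/200 / 387/1400 = 49/129 ≈ 0.3798.

49/129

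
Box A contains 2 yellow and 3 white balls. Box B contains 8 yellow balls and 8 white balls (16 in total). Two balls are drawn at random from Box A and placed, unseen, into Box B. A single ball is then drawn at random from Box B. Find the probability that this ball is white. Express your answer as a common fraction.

23/45

Condition on how many of the transferred balls are white (from Box A: 3 white of 5; then Box B has 18 total).
  0 white: C(3,0)C(2,2)/C(5,2) = 1/10; then P = 8/18
  1 white: C(3,1)C(2,1)/C(5,2) = 3/5; then P = 9/18
  2 white: C(3,2)C(2,0)/C(5,2) = 3/10; then P = 10/18
P(white from Box B) = 23/45 ≈ 0.5111.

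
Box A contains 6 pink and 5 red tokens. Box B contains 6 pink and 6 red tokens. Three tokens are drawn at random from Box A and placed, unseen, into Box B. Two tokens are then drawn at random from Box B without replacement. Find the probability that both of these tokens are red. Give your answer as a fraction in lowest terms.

87/385

Condition on how many of the transferred tokens are red (from Box A: 5 red of 11; then Box B has 15 total).
  0 red: C(5,0)C(6,3)/C(11,3) = 4/33; then P = C(6,2)/C(15,2) = 1/7
  1 red: C(5,1)C(6,2)/C(11,3) = 5/11; then P = C(7,2)/C(15,2) = 1/5
  2 red: C(5,2)C(6,1)/C(11,3) = 4/11; then P = C(8,2)/C(15,2) = 4/15
  3 red: C(5,3)C(6,0)/C(11,3) = 2/33; then P = C(9,2)/C(15,2) = 12/35
P(both red) = 87/385 ≈ 0.2260.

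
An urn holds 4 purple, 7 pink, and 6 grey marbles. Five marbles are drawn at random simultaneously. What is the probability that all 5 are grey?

Unordered draws without replacement: count favorable combinations over C(17,5).
Favorable = C(4,0) · C(7,0) · C(6,5) = 6; total = C(17,5) = 6188.
P = 6/6188 = 3/3094 ≈ 0.0010.

3/3094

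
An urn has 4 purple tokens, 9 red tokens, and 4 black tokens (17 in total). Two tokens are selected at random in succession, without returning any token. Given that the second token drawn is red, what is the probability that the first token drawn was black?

1/4

P(first=black and the second token drawn is red) = (4/17)·(9/16) = 9/68.
P(the second token drawn is red) = Σ over first color = 9/68 + 9/34 + 9/68 = 9/17.
By Bayes, P(first=black | the second token drawn is red) = 9/68 / 9/17 = 1/4 ≈ 0.2500.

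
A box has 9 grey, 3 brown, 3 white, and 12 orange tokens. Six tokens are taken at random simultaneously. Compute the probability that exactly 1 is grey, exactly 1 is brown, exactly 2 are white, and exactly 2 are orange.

27/1495

Unordered draws without replacement: count favorable combinations over C(27,6).
Favorable = C(9,1) · C(3,1) · C(3,2) · C(12,2) = 5346; total = C(27,6) = 296010.
P = 5346/296010 = 27/1495 ≈ 0.0181.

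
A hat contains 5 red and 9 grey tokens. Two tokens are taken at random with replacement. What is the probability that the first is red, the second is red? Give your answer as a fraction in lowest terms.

25/196

Multiply the conditional probability of each draw in order, with replacement (the composition resets each draw).
P = (5/14) · (5/14) = 25/196 ≈ 0.1276.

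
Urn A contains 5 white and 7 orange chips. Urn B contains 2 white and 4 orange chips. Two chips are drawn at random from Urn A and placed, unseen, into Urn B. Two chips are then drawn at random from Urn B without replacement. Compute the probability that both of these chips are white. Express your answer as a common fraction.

Condition on how many of the transferred chips are white (from Urn A: 5 white of 12; then Urn B has 8 total).
  0 white: C(5,0)C(7,2)/C(12,2) = 7/22; then P = C(2,2)/C(8,2) = 1/28
  1 white: C(5,1)C(7,1)/C(12,2) = 35/66; then P = C(3,2)/C(8,2) = 3/28
  2 white: C(5,2)C(7,0)/C(12,2) = 5/33; then P = C(4,2)/C(8,2) = 3/14
P(both white) = 31/308 ≈ 0.1006.

31/308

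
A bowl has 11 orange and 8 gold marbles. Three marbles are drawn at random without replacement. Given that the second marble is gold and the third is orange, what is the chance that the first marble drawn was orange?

P(first=orange and the second marble is gold and the third is orange) = (11/19)·(8/18)·(10/17) = 440/2907.
P(E) = Σ over first color = 440/2907 + 308/2907 = 44/171.
By Bayes, P(first=orange | E) = 440/2907 / 44/171 = 10/17 ≈ 0.5882.

10/17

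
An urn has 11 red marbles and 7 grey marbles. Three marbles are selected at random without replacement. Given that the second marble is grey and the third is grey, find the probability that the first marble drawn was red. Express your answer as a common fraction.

P(first=red and the second marble is grey and the third is grey) = (11/18)·(7/17)·(6/16) = 77/816.
P(E) = Σ over first color = 77/816 + 35/816 = 7/51.
By Bayes, P(first=red | E) = 77/816 / 7/51 = 11/16 ≈ 0.6875.

11/16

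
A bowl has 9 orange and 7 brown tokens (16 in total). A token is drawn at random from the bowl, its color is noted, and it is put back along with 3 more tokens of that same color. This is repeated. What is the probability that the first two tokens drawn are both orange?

27/76

After a orange draw the bowl holds 12 orange out of 19.
P = (9/16)·(12/19) = 27/76 ≈ 0.3553.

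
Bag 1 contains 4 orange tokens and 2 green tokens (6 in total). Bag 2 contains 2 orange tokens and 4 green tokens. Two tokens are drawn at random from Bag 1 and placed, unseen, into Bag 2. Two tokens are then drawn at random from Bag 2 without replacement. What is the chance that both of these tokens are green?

Condition on how many of the transferred tokens are green (from Bag 1: 2 green of 6; then Bag 2 has 8 total).
  0 green: C(2,0)C(4,2)/C(6,2) = 2/5; then P = C(4,2)/C(8,2) = 3/14
  1 green: C(2,1)C(4,1)/C(6,2) = 8/15; then P = C(5,2)/C(8,2) = 5/14
  2 green: C(2,2)C(4,0)/C(6,2) = 1/15; then P = C(6,2)/C(8,2) = 15/28
P(both green) = 131/420 ≈ 0.3119.

131/420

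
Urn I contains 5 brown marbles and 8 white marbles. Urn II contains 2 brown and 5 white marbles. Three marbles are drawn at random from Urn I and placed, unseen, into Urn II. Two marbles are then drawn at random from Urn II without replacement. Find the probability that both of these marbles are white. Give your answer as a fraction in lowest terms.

Condition on how many of the transferred marbles are white (from Urn I: 8 white of 13; then Urn II has 10 total).
  0 white: C(8,0)C(5,3)/C(13,3) = 5/143; then P = C(5,2)/C(10,2) = 2/9
  1 white: C(8,1)C(5,2)/C(13,3) = 40/143; then P = C(6,2)/C(10,2) = 1/3
  2 white: C(8,2)C(5,1)/C(13,3) = 70/143; then P = C(7,2)/C(10,2) = 7/15
  3 white: C(8,3)C(5,0)/C(13,3) = 28/143; then P = C(8,2)/C(10,2) = 28/45
P(both white) = 88/195 ≈ 0.4513.

88/195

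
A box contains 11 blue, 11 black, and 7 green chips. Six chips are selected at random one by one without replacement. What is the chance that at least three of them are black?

Sum the hypergeometric tail for j = 3,…,6 black chips.
Favorable = C(11,3)·C(18,3) + C(11,4)·C(18,2) + C(11,5)·C(18,1) + C(11,6)·C(18,0) = 193908; total = C(29,6) = 475020.
P = 193908/475020 = 1243/3045 ≈ 0.4082.

1243/3045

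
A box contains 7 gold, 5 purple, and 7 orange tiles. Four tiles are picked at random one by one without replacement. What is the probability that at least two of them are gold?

1841/3876

Sum the hypergeometric tail for j = 2,…,4 gold tiles.
Favorable = C(7,2)·C(12,2) + C(7,3)·C(12,1) + C(7,4)·C(12,0) = 1841; total = C(19,4) = 3876.
P = 1841/3876 = 1841/3876 ≈ 0.4750.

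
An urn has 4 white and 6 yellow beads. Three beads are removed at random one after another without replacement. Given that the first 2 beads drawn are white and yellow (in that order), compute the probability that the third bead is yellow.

After removing 1 white, 1 yellow, the urn has 5 yellow out of 8 remaining.
P(third is yellow | given) = 5/8 ≈ 0.6250.

5/8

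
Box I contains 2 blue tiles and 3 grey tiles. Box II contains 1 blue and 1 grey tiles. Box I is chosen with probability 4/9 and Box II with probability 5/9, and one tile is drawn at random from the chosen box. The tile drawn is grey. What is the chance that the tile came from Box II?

25/49

P(grey | Box I) = 3/5; P(grey | Box II) = 1/2.
P(grey) = 4/9·3/5 + 5/9·1/2 = 49/90.
By Bayes' rule, P(Box II | grey) = 5/18 / 49/90 = 25/49 ≈ 0.5102.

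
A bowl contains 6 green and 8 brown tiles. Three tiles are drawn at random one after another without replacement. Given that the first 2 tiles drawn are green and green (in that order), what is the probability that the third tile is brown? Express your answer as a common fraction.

2/3

After removing 2 green, the bowl has 8 brown out of 12 remaining.
P(third is brown | given) = 8/12 = 2/3 ≈ 0.6667.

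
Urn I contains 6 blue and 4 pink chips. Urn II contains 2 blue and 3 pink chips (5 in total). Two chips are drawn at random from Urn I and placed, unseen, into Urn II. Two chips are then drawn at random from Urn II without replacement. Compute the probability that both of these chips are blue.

Condition on how many of the transferred chips are blue (from Urn I: 6 blue of 10; then Urn II has 7 total).
  0 blue: C(6,0)C(4,2)/C(10,2) = 2/15; then P = C(2,2)/C(7,2) = 1/21
  1 blue: C(6,1)C(4,1)/C(10,2) = 8/15; then P = C(3,2)/C(7,2) = 1/7
  2 blue: C(6,2)C(4,0)/C(10,2) = 1/3; then P = C(4,2)/C(7,2) = 2/7
P(both blue) = 8/45 ≈ 0.1778.

8/45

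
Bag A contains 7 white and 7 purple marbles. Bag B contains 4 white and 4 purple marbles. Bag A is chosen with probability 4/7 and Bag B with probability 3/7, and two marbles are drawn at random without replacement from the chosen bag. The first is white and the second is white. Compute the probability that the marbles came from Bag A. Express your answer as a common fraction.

56/95

P(E | Bag A) = 3/13; P(E | Bag B) = 3/14.
P(E) = 4/7·3/13 + 3/7·3/14 = 285/1274.
By Bayes' rule, P(Bag A | E) = 12/91 / 285/1274 = 56/95 ≈ 0.5895.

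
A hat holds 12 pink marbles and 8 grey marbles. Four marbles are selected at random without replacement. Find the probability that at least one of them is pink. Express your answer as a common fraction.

955/969

Use the complement: P(at least one pink) = 1 − P(no pink).
P(none) = C(8,4)/C(20,4) = 70/4845.
So P = 1 − 70/4845 = 955/969 ≈ 0.9856.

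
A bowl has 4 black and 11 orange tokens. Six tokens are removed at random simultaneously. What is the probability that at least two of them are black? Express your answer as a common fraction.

7/13

Sum the hypergeometric tail for j = 2,…,4 black tokens.
Favorable = C(4,2)·C(11,4) + C(4,3)·C(11,3) + C(4,4)·C(11,2) = 2695; total = C(15,6) = 5005.
P = 2695/5005 = 7/13 ≈ 0.5385.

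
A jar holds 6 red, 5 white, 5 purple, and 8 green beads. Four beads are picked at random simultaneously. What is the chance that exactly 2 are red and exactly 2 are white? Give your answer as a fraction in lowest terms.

Unordered draws without replacement: count favorable combinations over C(24,4).
Favorable = C(6,2) · C(5,2) · C(5,0) · C(8,0) = 150; total = C(24,4) = 10626.
P = 150/10626 = 25/1771 ≈ 0.0141.

25/1771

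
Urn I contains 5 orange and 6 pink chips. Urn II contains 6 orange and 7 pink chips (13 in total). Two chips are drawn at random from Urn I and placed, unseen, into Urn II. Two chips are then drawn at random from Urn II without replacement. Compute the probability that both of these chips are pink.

106/385

Condition on how many of the transferred chips are pink (from Urn I: 6 pink of 11; then Urn II has 15 total).
  0 pink: C(6,0)C(5,2)/C(11,2) = 2/11; then P = C(7,2)/C(15,2) = 1/5
  1 pink: C(6,1)C(5,1)/C(11,2) = 6/11; then P = C(8,2)/C(15,2) = 4/15
  2 pink: C(6,2)C(5,0)/C(11,2) = 3/11; then P = C(9,2)/C(15,2) = 12/35
P(both pink) = 106/385 ≈ 0.2753.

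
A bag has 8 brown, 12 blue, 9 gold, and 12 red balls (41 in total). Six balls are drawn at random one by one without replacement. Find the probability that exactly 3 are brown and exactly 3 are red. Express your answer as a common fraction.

Unordered draws without replacement: count favorable combinations over C(41,6).
Favorable = C(8,3) · C(12,0) · C(9,0) · C(12,3) = 12320; total = C(41,6) = 4496388.
P = 12320/4496388 = 3080/1124097 ≈ 0.0027.

3080/1124097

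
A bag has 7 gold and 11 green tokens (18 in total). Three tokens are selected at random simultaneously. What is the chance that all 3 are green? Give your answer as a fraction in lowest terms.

55/272

Unordered draws without replacement: count favorable combinations over C(18,3).
Favorable = C(7,0) · C(11,3) = 165; total = C(18,3) = 816.
P = 165/816 = 55/272 ≈ 0.2022.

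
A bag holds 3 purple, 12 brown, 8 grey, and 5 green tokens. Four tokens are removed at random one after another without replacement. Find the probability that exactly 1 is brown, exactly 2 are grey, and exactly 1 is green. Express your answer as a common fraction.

16/195

Unordered draws without replacement: count favorable combinations over C(28,4).
Favorable = C(3,0) · C(12,1) · C(8,2) · C(5,1) = 1680; total = C(28,4) = 20475.
P = 1680/20475 = 16/195 ≈ 0.0821.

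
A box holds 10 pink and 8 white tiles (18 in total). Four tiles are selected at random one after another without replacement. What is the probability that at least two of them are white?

Sum the hypergeometric tail for j = 2,…,4 white tiles.
Favorable = C(8,2)·C(10,2) + C(8,3)·C(10,1) + C(8,4)·C(10,0) = 1890; total = C(18,4) = 3060.
P = 1890/3060 = 21/34 ≈ 0.6176.

21/34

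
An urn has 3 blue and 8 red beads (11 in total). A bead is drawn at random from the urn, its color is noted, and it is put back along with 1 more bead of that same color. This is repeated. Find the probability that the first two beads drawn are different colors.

4/11

Either blue then red, or red then blue; after the first draw the total is 12.
P = (3/11)·(8/12) + (8/11)·(3/12) = 4/11 ≈ 0.3636.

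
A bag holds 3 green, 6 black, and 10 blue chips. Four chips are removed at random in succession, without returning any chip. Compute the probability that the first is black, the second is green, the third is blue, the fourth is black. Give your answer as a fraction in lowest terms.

25/2584

Multiply the conditional probability of each draw in order, without replacement, so each draw removes one from its color and from the total.
P = (6/19) · (3/18) · (10/17) · (5/16) = 25/2584 ≈ 0.0097.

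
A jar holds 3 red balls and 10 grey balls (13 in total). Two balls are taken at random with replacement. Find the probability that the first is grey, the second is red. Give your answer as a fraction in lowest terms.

Multiply the conditional probability of each draw in order, with replacement (the composition resets each draw).
P = (10/13) · (3/13) = 30/169 ≈ 0.1775.

30/169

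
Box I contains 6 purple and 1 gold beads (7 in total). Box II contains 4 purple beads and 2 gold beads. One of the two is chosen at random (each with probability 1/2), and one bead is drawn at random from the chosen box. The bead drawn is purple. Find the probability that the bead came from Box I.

9/16

P(purple | Box I) = 6/7; P(purple | Box II) = 2/3.
P(purple) = 1/2·6/7 + 1/2·2/3 = 16/21.
By Bayes' rule, P(Box I | purple) = 3/7 / 16/21 = 9/16 ≈ 0.5625.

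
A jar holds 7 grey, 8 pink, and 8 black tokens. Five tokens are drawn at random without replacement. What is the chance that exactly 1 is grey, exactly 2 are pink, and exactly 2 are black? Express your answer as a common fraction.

784/4807

Unordered draws without replacement: count favorable combinations over C(23,5).
Favorable = C(7,1) · C(8,2) · C(8,2) = 5488; total = C(23,5) = 33649.
P = 5488/33649 = 784/4807 ≈ 0.1631.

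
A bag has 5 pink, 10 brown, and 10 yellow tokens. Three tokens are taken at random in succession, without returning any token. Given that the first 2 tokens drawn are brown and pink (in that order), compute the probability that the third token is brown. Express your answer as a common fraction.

After removing 1 pink, 1 brown, the bag has 9 brown out of 23 remaining.
P(third is brown | given) = 9/23 ≈ 0.3913.

9/23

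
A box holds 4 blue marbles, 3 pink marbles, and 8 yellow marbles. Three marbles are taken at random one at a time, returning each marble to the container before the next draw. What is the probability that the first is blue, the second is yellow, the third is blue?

Multiply the conditional probability of each draw in order, with replacement (the composition resets each draw).
P = (4/15) · (8/15) · (4/15) = 128/3375 ≈ 0.0379.

128/3375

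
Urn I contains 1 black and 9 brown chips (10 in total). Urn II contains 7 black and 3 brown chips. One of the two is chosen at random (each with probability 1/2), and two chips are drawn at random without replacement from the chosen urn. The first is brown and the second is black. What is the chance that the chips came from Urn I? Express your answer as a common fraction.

P(E | Urn I) = 1/10; P(E | Urn II) = 7/30.
P(E) = 1/2·1/10 + 1/2·7/30 = 1/6.
By Bayes' rule, P(Urn I | E) = 1/20 / 1/6 = 3/10 ≈ 0.3000.

3/10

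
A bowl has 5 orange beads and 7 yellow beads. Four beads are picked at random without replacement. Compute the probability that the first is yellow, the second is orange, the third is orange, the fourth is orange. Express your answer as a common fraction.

7/198

Multiply the conditional probability of each draw in order, without replacement, so each draw removes one from its color and from the total.
P = (7/12) · (5/11) · (4/10) · (3/9) = 7/198 ≈ 0.0354.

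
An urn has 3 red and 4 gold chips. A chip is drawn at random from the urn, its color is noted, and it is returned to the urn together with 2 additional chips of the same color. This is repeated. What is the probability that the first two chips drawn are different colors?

Either gold then red, or red then gold; after the first draw the total is 9.
P = (4/7)·(3/9) + (3/7)·(4/9) = 8/21 ≈ 0.3810.

8/21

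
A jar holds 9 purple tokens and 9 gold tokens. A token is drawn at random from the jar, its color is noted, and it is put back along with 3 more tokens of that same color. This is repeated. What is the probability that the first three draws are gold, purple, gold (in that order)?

Track the composition after each reinforcement of +3.
P = (9/18) · (9/21) · (12/24) = 3/28 ≈ 0.1071.

3/28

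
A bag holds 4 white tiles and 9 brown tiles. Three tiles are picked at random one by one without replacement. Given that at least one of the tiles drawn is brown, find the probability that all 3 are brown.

P(all 3 brown) = C(9,3)/C(13,3) = 42/143; P(at least one brown) = 1 − C(4,3)/C(13,3) = 141/143.
Since 'all 3 brown' ⊆ 'at least one brown', P(all 3 | at least one) = 42/143 / 141/143 = 14/47 ≈ 0.2979.

14/47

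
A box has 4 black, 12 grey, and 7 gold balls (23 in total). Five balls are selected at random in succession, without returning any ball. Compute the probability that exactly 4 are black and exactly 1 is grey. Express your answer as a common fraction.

Unordered draws without replacement: count favorable combinations over C(23,5).
Favorable = C(4,4) · C(12,1) · C(7,0) = 12; total = C(23,5) = 33649.
P = 12/33649 = 12/33649 ≈ 0.0004.

12/33649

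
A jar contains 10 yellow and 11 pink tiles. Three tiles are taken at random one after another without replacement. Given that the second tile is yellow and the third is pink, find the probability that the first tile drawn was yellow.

9/19

P(first=yellow and the second tile is yellow and the third is pink) = (10/21)·(9/20)·(11/19) = 33/266.
P(E) = Σ over first color = 33/266 + 55/399 = 11/42.
By Bayes, P(first=yellow | E) = 33/266 / 11/42 = 9/19 ≈ 0.4737.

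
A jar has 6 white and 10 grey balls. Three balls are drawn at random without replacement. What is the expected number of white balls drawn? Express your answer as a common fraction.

By linearity of expectation, E[X] = Σ P(draw i is white); by symmetry each draw (even without replacement) has P(white) = 6/16.
E[X] = 3 · 6/16 = 9/8 ≈ 1.1250.

9/8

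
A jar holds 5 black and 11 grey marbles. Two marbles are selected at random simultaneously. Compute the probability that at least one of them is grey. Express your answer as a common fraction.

Use the complement: P(at least one grey) = 1 − P(no grey).
P(none) = C(5,2)/C(16,2) = 10/120.
So P = 1 − 10/120 = 11/12 ≈ 0.9167.

11/12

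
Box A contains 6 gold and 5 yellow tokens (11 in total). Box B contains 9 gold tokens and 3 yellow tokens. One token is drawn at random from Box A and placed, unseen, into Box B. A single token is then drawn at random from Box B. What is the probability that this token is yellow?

38/143

Condition on how many of the transferred tokens are yellow (from Box A: 5 yellow of 11; then Box B has 13 total).
  0 yellow: C(5,0)C(6,1)/C(11,1) = 6/11; then P = 3/13
  1 yellow: C(5,1)C(6,0)/C(11,1) = 5/11; then P = 4/13
P(yellow from Box B) = 38/143 ≈ 0.2657.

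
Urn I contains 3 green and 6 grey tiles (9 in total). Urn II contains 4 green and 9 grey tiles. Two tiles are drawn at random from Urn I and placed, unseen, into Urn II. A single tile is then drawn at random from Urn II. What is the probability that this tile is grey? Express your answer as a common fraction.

31/45

Condition on how many of the transferred tiles are grey (from Urn I: 6 grey of 9; then Urn II has 15 total).
  0 grey: C(6,0)C(3,2)/C(9,2) = 1/12; then P = 9/15
  1 grey: C(6,1)C(3,1)/C(9,2) = 1/2; then P = 10/15
  2 grey: C(6,2)C(3,0)/C(9,2) = 5/12; then P = 11/15
P(grey from Urn II) = 31/45 ≈ 0.6889.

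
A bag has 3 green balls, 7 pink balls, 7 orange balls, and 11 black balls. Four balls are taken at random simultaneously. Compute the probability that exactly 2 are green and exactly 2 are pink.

Unordered draws without replacement: count favorable combinations over C(28,4).
Favorable = C(3,2) · C(7,2) · C(7,0) · C(11,0) = 63; total = C(28,4) = 20475.
P = 63/20475 = 1/325 ≈ 0.0031.

1/325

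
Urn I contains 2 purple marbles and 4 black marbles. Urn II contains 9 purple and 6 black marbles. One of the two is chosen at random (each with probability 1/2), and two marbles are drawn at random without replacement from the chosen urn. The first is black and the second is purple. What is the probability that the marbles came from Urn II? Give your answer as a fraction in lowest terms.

P(E | Urn I) = 4/15; P(E | Urn II) = 9/35.
P(E) = 1/2·4/15 + 1/2·9/35 = 11/42.
By Bayes' rule, P(Urn II | E) = 9/70 / 11/42 = 27/55 ≈ 0.4909.

27/55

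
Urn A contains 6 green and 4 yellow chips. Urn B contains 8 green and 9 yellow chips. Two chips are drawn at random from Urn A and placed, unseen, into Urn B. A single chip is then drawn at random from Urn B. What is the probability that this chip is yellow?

49/95

Condition on how many of the transferred chips are yellow (from Urn A: 4 yellow of 10; then Urn B has 19 total).
  0 yellow: C(4,0)C(6,2)/C(10,2) = 1/3; then P = 9/19
  1 yellow: C(4,1)C(6,1)/C(10,2) = 8/15; then P = 10/19
  2 yellow: C(4,2)C(6,0)/C(10,2) = 2/15; then P = 11/19
P(yellow from Urn B) = 49/95 ≈ 0.5158.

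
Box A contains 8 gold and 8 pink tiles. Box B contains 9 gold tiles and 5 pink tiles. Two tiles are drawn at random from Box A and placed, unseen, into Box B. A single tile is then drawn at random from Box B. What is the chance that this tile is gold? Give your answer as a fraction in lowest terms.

5/8

Condition on how many of the transferred tiles are gold (from Box A: 8 gold of 16; then Box B has 16 total).
  0 gold: C(8,0)C(8,2)/C(16,2) = 7/30; then P = 9/16
  1 gold: C(8,1)C(8,1)/C(16,2) = 8/15; then P = 10/16
  2 gold: C(8,2)C(8,0)/C(16,2) = 7/30; then P = 11/16
P(gold from Box B) = 5/8 ≈ 0.6250.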